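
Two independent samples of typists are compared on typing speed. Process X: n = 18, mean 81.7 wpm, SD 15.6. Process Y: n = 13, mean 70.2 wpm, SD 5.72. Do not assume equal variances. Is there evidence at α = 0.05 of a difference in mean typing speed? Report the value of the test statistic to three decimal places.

Let group 1 = process X, group 2 = process Y. H0: μ_1 = μ_2; H1: μ_1 ≠ μ_2 (Welch's two-sample t-test, two-sided).
t = (x̄_1 − x̄_2)/√(s_1²/n_1 + s_2²/n_2) = (81.7 − 70.2)/√(15.6²/18 + 5.72²/13) = 2.872
Welch–Satterthwaite df ≈ 22.80
Two-sided p-value ≈ 0.009
Since p ≈ 0.009 < α = 0.05, reject H0; the data support H1.

2.872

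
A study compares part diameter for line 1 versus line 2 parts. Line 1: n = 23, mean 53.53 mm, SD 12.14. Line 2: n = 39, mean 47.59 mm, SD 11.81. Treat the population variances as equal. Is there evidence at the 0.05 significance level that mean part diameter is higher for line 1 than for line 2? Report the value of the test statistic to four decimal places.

1.8935

Let group 1 = line 1, group 2 = line 2. H0: μ_1 = μ_2; H1: μ_1 > μ_2 (two-sample pooled-variance t-test, right-tailed).
s_p² = [(23−1)·12.14² + (39−1)·11.81²]/(23+39−2) = 142.374
t = (53.53 − 47.59)/√[142.374·(1/23 + 1/39)] = 1.8935
df = n₁ + n₂ − 2 = 60
p-value = P(T ≥ 1.8935) ≈ 0.032
Since p ≈ 0.032 < α = 0.05, reject H0; the data support H1.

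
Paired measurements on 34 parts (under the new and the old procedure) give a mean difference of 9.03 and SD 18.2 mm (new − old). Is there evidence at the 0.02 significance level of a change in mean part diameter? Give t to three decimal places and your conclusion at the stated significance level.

t = 2.893; reject H0

H0: μ_d = 0; H1: μ_d ≠ 0 (paired t-test on the differences, two-sided).
t = d̄/(s_d/√n) = 9.03/(18.2/√34) = 2.893
df = n − 1 = 33
Two-sided p-value ≈ 0.007
Since p ≈ 0.007 < α = 0.02, reject H0; the data support H1.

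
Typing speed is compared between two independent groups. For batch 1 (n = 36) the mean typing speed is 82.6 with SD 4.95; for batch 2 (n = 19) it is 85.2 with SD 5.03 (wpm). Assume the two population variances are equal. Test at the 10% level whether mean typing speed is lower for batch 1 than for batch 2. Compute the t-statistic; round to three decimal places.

Let group 1 = batch 1, group 2 = batch 2. H0: μ_1 = μ_2; H1: μ_1 < μ_2 (two-sample pooled-variance t-test, left-tailed).
s_p² = [(36−1)·4.95² + (19−1)·5.03²]/(36+19−2) = 24.7737
t = (82.6 − 85.2)/√[24.7737·(1/36 + 1/19)] = -1.842
df = n₁ + n₂ − 2 = 53
p-value = P(T ≤ -1.842) ≈ 0.036
Since p ≈ 0.036 < α = 0.1, reject H0; the data support H1.

-1.842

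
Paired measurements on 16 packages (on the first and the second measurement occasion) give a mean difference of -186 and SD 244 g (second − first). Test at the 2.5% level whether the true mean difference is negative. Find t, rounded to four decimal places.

H0: μ_d = 0; H1: μ_d < 0 (paired t-test on the differences, left-tailed).
t = d̄/(s_d/√n) = -186/(244/√16) = -3.0492
df = n − 1 = 15
p-value = P(T ≤ -3.0492) ≈ 0.004
Since p ≈ 0.004 < α = 0.025, reject H0; the evidence is statistically significant.

-3.0492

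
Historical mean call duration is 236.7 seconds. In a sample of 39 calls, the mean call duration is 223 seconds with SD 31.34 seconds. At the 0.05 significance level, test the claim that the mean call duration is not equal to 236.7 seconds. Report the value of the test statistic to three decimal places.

-2.730

H0: μ = 236.7; H1: μ ≠ 236.7 (one-sample t-test, two-sided).
t = (x̄ − μ₀)/(s/√n) = (223 − 236.7)/(31.34/√39) = -2.730
df = n − 1 = 38
Two-sided p-value ≈ 0.010
Since p ≈ 0.010 < α = 0.05, reject H0; the evidence is statistically significant.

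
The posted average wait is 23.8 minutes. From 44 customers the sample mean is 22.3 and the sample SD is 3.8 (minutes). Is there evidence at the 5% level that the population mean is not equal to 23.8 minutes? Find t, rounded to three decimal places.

-2.618

H0: μ = 23.8; H1: μ ≠ 23.8 (one-sample t-test, two-sided).
t = (x̄ − μ₀)/(s/√n) = (22.3 − 23.8)/(3.8/√44) = -2.618
df = n − 1 = 43
Two-sided p-value ≈ 0.0122
Since p ≈ 0.0122 < α = 0.05, reject H0; the data support H1.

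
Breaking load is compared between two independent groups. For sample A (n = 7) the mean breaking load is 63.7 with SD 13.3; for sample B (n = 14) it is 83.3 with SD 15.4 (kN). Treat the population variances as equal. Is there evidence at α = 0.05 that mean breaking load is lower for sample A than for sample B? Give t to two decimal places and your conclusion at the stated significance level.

Let group 1 = sample A, group 2 = sample B. H0: μ_1 = μ_2; H1: μ_1 < μ_2 (two-sample pooled-variance t-test, left-tailed).
s_p² = [(7−1)·13.3² + (14−1)·15.4²]/(7+14−2) = 218.127
t = (63.7 − 83.3)/√[218.127·(1/7 + 1/14)] = -2.87
df = n₁ + n₂ − 2 = 19
p-value = P(T ≤ -2.87) ≈ 0.0049
Since p ≈ 0.0049 < α = 0.05, reject H0; the evidence is statistically significant.

t = -2.87; reject H0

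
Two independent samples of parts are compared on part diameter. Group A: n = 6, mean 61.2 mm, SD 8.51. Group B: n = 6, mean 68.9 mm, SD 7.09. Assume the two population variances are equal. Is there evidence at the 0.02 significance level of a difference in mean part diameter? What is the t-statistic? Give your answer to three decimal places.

-1.703

Let group 1 = group A, group 2 = group B. H0: μ_1 = μ_2; H1: μ_1 ≠ μ_2 (two-sample pooled-variance t-test, two-sided).
s_p² = [(6−1)·8.51² + (6−1)·7.09²]/(6+6−2) = 61.3441
t = (61.2 − 68.9)/√[61.3441·(1/6 + 1/6)] = -1.703
df = n₁ + n₂ − 2 = 10
Two-sided p-value ≈ 0.1194
Since p ≈ 0.1194 > α = 0.02, fail to reject H0; the data do not provide sufficient evidence against H0.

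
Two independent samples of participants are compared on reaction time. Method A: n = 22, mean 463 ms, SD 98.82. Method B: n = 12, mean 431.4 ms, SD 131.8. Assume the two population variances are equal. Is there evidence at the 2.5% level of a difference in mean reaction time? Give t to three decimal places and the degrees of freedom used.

Let group 1 = method A, group 2 = method B. H0: μ_1 = μ_2; H1: μ_1 ≠ μ_2 (two-sample pooled-variance t-test, two-sided).
s_p² = [(22−1)·98.82² + (12−1)·131.8²]/(22+12−2) = 12379.9
t = (463 − 431.4)/√[12379.9·(1/22 + 1/12)] = 0.791
df = n₁ + n₂ − 2 = 32
Two-sided p-value ≈ 0.4345
Since p ≈ 0.4345 > α = 0.025, fail to reject H0; the evidence is not statistically significant.

t = 0.791, df = 32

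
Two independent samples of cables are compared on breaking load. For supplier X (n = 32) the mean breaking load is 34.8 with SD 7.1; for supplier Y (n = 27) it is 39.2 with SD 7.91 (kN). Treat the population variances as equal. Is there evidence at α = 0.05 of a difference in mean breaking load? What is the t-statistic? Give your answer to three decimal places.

Let group 1 = supplier X, group 2 = supplier Y. H0: μ_1 = μ_2; H1: μ_1 ≠ μ_2 (two-sample pooled-variance t-test, two-sided).
s_p² = [(32−1)·7.1² + (27−1)·7.91²]/(32+27−2) = 55.9558
t = (34.8 − 39.2)/√[55.9558·(1/32 + 1/27)] = -2.251
df = n₁ + n₂ − 2 = 57
Two-sided p-value ≈ 0.028
Since p ≈ 0.028 < α = 0.05, reject H0; the evidence is statistically significant.

-2.251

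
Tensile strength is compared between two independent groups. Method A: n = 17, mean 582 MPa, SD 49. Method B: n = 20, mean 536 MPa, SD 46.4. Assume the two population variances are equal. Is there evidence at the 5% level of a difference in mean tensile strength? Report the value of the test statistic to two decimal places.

Let group 1 = method A, group 2 = method B. H0: μ_1 = μ_2; H1: μ_1 ≠ μ_2 (two-sample pooled-variance t-test, two-sided).
s_p² = [(17−1)·49² + (20−1)·46.4²]/(17+20−2) = 2266.35
t = (582 − 536)/√[2266.35·(1/17 + 1/20)] = 2.93
df = n₁ + n₂ − 2 = 35
Two-sided p-value ≈ 0.0059
Since p ≈ 0.0059 < α = 0.05, reject H0; the data support H1.

2.93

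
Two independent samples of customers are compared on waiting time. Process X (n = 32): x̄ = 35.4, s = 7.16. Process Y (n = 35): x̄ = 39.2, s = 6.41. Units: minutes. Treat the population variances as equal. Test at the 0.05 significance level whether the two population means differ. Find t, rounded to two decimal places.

Let group 1 = process X, group 2 = process Y. H0: μ_1 = μ_2; H1: μ_1 ≠ μ_2 (two-sample pooled-variance t-test, two-sided).
s_p² = [(32−1)·7.16² + (35−1)·6.41²]/(32+35−2) = 45.942
t = (35.4 − 39.2)/√[45.942·(1/32 + 1/35)] = -2.29
df = n₁ + n₂ − 2 = 65
Two-sided p-value ≈ 0.025
Since p ≈ 0.025 < α = 0.05, reject H0; the evidence is statistically significant.

-2.29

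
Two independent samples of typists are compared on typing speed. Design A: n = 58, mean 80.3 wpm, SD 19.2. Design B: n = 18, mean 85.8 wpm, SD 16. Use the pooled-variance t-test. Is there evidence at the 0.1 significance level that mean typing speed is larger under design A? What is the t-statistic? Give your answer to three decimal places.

Let group 1 = design A, group 2 = design B. H0: μ_1 = μ_2; H1: μ_1 > μ_2 (two-sample pooled-variance t-test, right-tailed).
s_p² = [(58−1)·19.2² + (18−1)·16²]/(58+18−2) = 342.763
t = (80.3 − 85.8)/√[342.763·(1/58 + 1/18)] = -1.101
df = n₁ + n₂ − 2 = 74
p-value = P(T ≥ -1.101) ≈ 0.863
Since p ≈ 0.863 > α = 0.1, fail to reject H0; the evidence is not statistically significant.

-1.101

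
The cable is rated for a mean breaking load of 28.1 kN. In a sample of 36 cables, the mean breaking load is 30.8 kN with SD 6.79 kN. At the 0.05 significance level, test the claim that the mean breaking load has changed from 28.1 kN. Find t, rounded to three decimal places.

2.386

H0: μ = 28.1; H1: μ ≠ 28.1 (one-sample t-test, two-sided).
t = (x̄ − μ₀)/(s/√n) = (30.8 − 28.1)/(6.79/√36) = 2.386
df = n − 1 = 35
Two-sided p-value ≈ 0.0226
Since p ≈ 0.0226 < α = 0.05, reject H0; the evidence is statistically significant.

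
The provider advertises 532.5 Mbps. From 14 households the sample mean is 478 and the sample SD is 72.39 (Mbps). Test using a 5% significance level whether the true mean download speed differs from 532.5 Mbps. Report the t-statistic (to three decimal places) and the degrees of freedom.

H0: μ = 532.5; H1: μ ≠ 532.5 (one-sample t-test, two-sided).
t = (x̄ − μ₀)/(s/√n) = (478 − 532.5)/(72.39/√14) = -2.817
df = n − 1 = 13
Two-sided p-value ≈ 0.015
Since p ≈ 0.015 < α = 0.05, reject H0; the evidence is statistically significant.

t = -2.817, df = 13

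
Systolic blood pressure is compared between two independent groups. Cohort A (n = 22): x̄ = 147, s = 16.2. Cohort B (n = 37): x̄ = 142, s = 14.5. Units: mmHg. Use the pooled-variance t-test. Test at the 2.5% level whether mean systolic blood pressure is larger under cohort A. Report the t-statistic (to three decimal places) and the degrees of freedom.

t = 1.226, df = 57

Let group 1 = cohort A, group 2 = cohort B. H0: μ_1 = μ_2; H1: μ_1 > μ_2 (two-sample pooled-variance t-test, right-tailed).
s_p² = [(22−1)·16.2² + (37−1)·14.5²]/(22+37−2) = 229.478
t = (147 − 142)/√[229.478·(1/22 + 1/37)] = 1.226
df = n₁ + n₂ − 2 = 57
p-value = P(T ≥ 1.226) ≈ 0.1126
Since p ≈ 0.1126 > α = 0.025, fail to reject H0; the data do not provide sufficient evidence against H0.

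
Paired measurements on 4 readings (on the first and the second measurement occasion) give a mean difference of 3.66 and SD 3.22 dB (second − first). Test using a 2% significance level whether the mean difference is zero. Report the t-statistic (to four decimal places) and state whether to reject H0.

H0: μ_d = 0; H1: μ_d ≠ 0 (paired t-test on the differences, two-sided).
t = d̄/(s_d/√n) = 3.66/(3.22/√4) = 2.2733
df = n − 1 = 3
Two-sided p-value ≈ 0.1076
Since p ≈ 0.1076 > α = 0.02, fail to reject H0; the data do not provide sufficient evidence against H0.

t = 2.2733; fail to reject H0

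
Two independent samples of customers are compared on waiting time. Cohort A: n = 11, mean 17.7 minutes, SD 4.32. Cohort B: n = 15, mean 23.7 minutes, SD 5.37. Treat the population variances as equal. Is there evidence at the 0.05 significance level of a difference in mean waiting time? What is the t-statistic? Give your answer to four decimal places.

Let group 1 = cohort A, group 2 = cohort B. H0: μ_1 = μ_2; H1: μ_1 ≠ μ_2 (two-sample pooled-variance t-test, two-sided).
s_p² = [(11−1)·4.32² + (15−1)·5.37²]/(11+15−2) = 24.5975
t = (17.7 − 23.7)/√[24.5975·(1/11 + 1/15)] = -3.0476
df = n₁ + n₂ − 2 = 24
Two-sided p-value ≈ 0.006
Since p ≈ 0.006 < α = 0.05, reject H0; the evidence is statistically significant.

-3.0476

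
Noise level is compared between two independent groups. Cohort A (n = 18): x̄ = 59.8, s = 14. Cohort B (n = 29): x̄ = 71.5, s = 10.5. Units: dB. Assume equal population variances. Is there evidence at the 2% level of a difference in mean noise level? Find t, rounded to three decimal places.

-3.265

Let group 1 = cohort A, group 2 = cohort B. H0: μ_1 = μ_2; H1: μ_1 ≠ μ_2 (two-sample pooled-variance t-test, two-sided).
s_p² = [(18−1)·14² + (29−1)·10.5²]/(18+29−2) = 142.644
t = (59.8 − 71.5)/√[142.644·(1/18 + 1/29)] = -3.265
df = n₁ + n₂ − 2 = 45
Two-sided p-value ≈ 0.0021
Since p ≈ 0.0021 < α = 0.02, reject H0; the data support H1.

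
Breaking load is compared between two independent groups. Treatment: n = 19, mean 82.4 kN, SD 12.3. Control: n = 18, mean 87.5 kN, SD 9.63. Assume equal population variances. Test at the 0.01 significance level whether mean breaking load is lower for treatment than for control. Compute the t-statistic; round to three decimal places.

Let group 1 = treatment, group 2 = control. H0: μ_1 = μ_2; H1: μ_1 < μ_2 (two-sample pooled-variance t-test, left-tailed).
s_p² = [(19−1)·12.3² + (18−1)·9.63²]/(19+18−2) = 122.85
t = (82.4 − 87.5)/√[122.85·(1/19 + 1/18)] = -1.399
df = n₁ + n₂ − 2 = 35
p-value = P(T ≤ -1.399) ≈ 0.085
Since p ≈ 0.085 > α = 0.01, fail to reject H0; the evidence is not statistically significant.

-1.399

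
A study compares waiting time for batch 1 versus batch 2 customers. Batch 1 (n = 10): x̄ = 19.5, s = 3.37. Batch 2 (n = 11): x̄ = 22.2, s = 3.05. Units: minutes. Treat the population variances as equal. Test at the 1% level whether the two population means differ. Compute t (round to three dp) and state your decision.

t = -1.928; fail to reject H0

Let group 1 = batch 1, group 2 = batch 2. H0: μ_1 = μ_2; H1: μ_1 ≠ μ_2 (two-sample pooled-variance t-test, two-sided).
s_p² = [(10−1)·3.37² + (11−1)·3.05²]/(10+11−2) = 10.2756
t = (19.5 − 22.2)/√[10.2756·(1/10 + 1/11)] = -1.928
df = n₁ + n₂ − 2 = 19
Two-sided p-value ≈ 0.0690
Since p ≈ 0.0690 > α = 0.01, fail to reject H0; the evidence is not statistically significant.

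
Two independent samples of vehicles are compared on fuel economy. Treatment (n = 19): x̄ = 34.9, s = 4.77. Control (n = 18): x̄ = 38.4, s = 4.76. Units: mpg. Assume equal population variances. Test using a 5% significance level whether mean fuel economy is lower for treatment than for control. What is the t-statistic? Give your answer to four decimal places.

-2.2331

Let group 1 = treatment, group 2 = control. H0: μ_1 = μ_2; H1: μ_1 < μ_2 (two-sample pooled-variance t-test, left-tailed).
s_p² = [(19−1)·4.77² + (18−1)·4.76²]/(19+18−2) = 22.7066
t = (34.9 − 38.4)/√[22.7066·(1/19 + 1/18)] = -2.2331
df = n₁ + n₂ − 2 = 35
p-value = P(T ≤ -2.2331) ≈ 0.0160
Since p ≈ 0.0160 < α = 0.05, reject H0; the data support H1.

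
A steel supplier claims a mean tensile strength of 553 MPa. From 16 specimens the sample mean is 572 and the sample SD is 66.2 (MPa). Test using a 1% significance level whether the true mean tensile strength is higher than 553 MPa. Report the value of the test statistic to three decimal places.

1.148

H0: μ = 553; H1: μ > 553 (one-sample t-test, right-tailed).
t = (x̄ − μ₀)/(s/√n) = (572 − 553)/(66.2/√16) = 1.148
df = n − 1 = 15
p-value = P(T ≥ 1.148) ≈ 0.1345
Since p ≈ 0.1345 > α = 0.01, fail to reject H0; the data do not provide sufficient evidence against H0.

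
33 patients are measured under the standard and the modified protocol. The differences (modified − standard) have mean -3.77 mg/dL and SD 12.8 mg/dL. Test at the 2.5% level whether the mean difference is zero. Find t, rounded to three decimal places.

-1.692

H0: μ_d = 0; H1: μ_d ≠ 0 (paired t-test on the differences, two-sided).
t = d̄/(s_d/√n) = -3.77/(12.8/√33) = -1.692
df = n − 1 = 32
Two-sided p-value ≈ 0.1004
Since p ≈ 0.1004 > α = 0.025, fail to reject H0; the evidence is not statistically significant.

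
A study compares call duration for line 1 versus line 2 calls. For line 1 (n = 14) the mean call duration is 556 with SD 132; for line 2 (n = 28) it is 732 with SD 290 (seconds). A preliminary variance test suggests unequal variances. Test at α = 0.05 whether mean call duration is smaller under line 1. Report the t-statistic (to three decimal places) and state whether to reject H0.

t = -2.700; reject H0

Let group 1 = line 1, group 2 = line 2. H0: μ_1 = μ_2; H1: μ_1 < μ_2 (Welch's two-sample t-test, left-tailed).
t = (x̄_1 − x̄_2)/√(s_1²/n_1 + s_2²/n_2) = (556 − 732)/√(132²/14 + 290²/28) = -2.700
Welch–Satterthwaite df ≈ 39.81
p-value = P(T ≤ -2.700) ≈ 0.005
Since p ≈ 0.005 < α = 0.05, reject H0; the evidence is statistically significant.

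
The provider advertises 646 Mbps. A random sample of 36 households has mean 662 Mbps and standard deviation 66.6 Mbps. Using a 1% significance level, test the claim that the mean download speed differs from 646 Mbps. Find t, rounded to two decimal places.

H0: μ = 646; H1: μ ≠ 646 (one-sample t-test, two-sided).
t = (x̄ − μ₀)/(s/√n) = (662 − 646)/(66.6/√36) = 1.44
df = n − 1 = 35
Two-sided p-value ≈ 0.158
Since p ≈ 0.158 > α = 0.01, fail to reject H0; the data do not provide sufficient evidence against H0.

1.44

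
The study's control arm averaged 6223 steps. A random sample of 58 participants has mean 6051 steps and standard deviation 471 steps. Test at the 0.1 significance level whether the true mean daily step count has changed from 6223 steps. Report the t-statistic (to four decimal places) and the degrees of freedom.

t = -2.7811, df = 57

H0: μ = 6223; H1: μ ≠ 6223 (one-sample t-test, two-sided).
t = (x̄ − μ₀)/(s/√n) = (6051 − 6223)/(471/√58) = -2.7811
df = n − 1 = 57
Two-sided p-value ≈ 0.0073
Since p ≈ 0.0073 < α = 0.1, reject H0; the data support H1.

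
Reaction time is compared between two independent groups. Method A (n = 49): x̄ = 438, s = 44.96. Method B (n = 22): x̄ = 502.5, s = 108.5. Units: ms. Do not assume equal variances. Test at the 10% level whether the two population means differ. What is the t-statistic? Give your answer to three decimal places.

Let group 1 = method A, group 2 = method B. H0: μ_1 = μ_2; H1: μ_1 ≠ μ_2 (Welch's two-sample t-test, two-sided).
t = (x̄_1 − x̄_2)/√(s_1²/n_1 + s_2²/n_2) = (438 − 502.5)/√(44.96²/49 + 108.5²/22) = -2.687
Welch–Satterthwaite df ≈ 24.30
Two-sided p-value ≈ 0.013
Since p ≈ 0.013 < α = 0.1, reject H0; the evidence is statistically significant.

-2.687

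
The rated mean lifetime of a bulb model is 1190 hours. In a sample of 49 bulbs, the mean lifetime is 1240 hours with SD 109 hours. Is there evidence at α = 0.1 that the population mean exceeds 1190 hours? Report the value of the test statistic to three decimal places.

H0: μ = 1190; H1: μ > 1190 (one-sample t-test, right-tailed).
t = (x̄ − μ₀)/(s/√n) = (1240 − 1190)/(109/√49) = 3.211
df = n − 1 = 48
p-value = P(T ≥ 3.211) ≈ 0.001
Since p ≈ 0.001 < α = 0.1, reject H0; the data support H1.

3.211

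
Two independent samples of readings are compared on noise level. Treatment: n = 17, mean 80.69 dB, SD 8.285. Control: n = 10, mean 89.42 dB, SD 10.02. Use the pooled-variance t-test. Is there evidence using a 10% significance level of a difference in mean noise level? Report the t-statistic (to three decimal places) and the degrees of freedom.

Let group 1 = treatment, group 2 = control. H0: μ_1 = μ_2; H1: μ_1 ≠ μ_2 (two-sample pooled-variance t-test, two-sided).
s_p² = [(17−1)·8.285² + (10−1)·10.02²]/(17+10−2) = 80.0745
t = (80.69 − 89.42)/√[80.0745·(1/17 + 1/10)] = -2.448
df = n₁ + n₂ − 2 = 25
Two-sided p-value ≈ 0.0217
Since p ≈ 0.0217 < α = 0.1, reject H0; the evidence is statistically significant.

t = -2.448, df = 25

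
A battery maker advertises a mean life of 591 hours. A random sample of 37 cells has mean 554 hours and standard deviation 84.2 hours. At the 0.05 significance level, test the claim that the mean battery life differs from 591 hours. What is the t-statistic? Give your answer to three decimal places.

H0: μ = 591; H1: μ ≠ 591 (one-sample t-test, two-sided).
t = (x̄ − μ₀)/(s/√n) = (554 − 591)/(84.2/√37) = -2.673
df = n − 1 = 36
Two-sided p-value ≈ 0.0112
Since p ≈ 0.0112 < α = 0.05, reject H0; the data support H1.

-2.673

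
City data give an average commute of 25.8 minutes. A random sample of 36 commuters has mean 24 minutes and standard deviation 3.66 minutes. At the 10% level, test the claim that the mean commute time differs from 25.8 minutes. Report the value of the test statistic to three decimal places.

-2.951

H0: μ = 25.8; H1: μ ≠ 25.8 (one-sample t-test, two-sided).
t = (x̄ − μ₀)/(s/√n) = (24 − 25.8)/(3.66/√36) = -2.951
df = n − 1 = 35
Two-sided p-value ≈ 0.0056
Since p ≈ 0.0056 < α = 0.1, reject H0; the data support H1.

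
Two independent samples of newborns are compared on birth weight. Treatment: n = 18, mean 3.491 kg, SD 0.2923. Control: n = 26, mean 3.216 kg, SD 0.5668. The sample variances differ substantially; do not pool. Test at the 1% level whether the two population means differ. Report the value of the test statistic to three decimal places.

2.103

Let group 1 = treatment, group 2 = control. H0: μ_1 = μ_2; H1: μ_1 ≠ μ_2 (Welch's two-sample t-test, two-sided).
t = (x̄_1 − x̄_2)/√(s_1²/n_1 + s_2²/n_2) = (3.491 − 3.216)/√(0.2923²/18 + 0.5668²/26) = 2.103
Welch–Satterthwaite df ≈ 39.36
Two-sided p-value ≈ 0.0419
Since p ≈ 0.0419 > α = 0.01, fail to reject H0; the data do not provide sufficient evidence against H0.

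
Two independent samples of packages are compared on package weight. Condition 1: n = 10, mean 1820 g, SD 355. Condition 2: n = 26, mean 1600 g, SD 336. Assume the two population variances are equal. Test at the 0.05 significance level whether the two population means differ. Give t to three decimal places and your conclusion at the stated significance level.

t = 1.733; fail to reject H0

Let group 1 = condition 1, group 2 = condition 2. H0: μ_1 = μ_2; H1: μ_1 ≠ μ_2 (two-sample pooled-variance t-test, two-sided).
s_p² = [(10−1)·355² + (26−1)·336²]/(10+26−2) = 116371
t = (1820 − 1600)/√[116371·(1/10 + 1/26)] = 1.733
df = n₁ + n₂ − 2 = 34
Two-sided p-value ≈ 0.092
Since p ≈ 0.092 > α = 0.05, fail to reject H0; the data do not provide sufficient evidence against H0.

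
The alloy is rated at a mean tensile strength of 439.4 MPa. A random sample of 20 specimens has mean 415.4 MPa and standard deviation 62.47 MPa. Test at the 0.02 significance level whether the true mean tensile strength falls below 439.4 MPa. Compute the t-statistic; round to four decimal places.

H0: μ = 439.4; H1: μ < 439.4 (one-sample t-test, left-tailed).
t = (x̄ − μ₀)/(s/√n) = (415.4 − 439.4)/(62.47/√20) = -1.7181
df = n − 1 = 19
p-value = P(T ≤ -1.7181) ≈ 0.0510
Since p ≈ 0.0510 > α = 0.02, fail to reject H0; the evidence is not statistically significant.

-1.7181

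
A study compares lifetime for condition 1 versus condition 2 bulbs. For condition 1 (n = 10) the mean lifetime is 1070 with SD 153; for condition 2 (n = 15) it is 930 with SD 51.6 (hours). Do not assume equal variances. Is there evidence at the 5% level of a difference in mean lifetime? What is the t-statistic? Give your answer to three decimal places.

2.790

Let group 1 = condition 1, group 2 = condition 2. H0: μ_1 = μ_2; H1: μ_1 ≠ μ_2 (Welch's two-sample t-test, two-sided).
t = (x̄_1 − x̄_2)/√(s_1²/n_1 + s_2²/n_2) = (1070 − 930)/√(153²/10 + 51.6²/15) = 2.790
Welch–Satterthwaite df ≈ 10.38
Two-sided p-value ≈ 0.0185
Since p ≈ 0.0185 < α = 0.05, reject H0; the evidence is statistically significant.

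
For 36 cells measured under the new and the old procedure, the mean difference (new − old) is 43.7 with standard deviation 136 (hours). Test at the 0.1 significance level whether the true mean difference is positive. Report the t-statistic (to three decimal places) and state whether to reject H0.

t = 1.928; reject H0

H0: μ_d = 0; H1: μ_d > 0 (paired t-test on the differences, right-tailed).
t = d̄/(s_d/√n) = 43.7/(136/√36) = 1.928
df = n − 1 = 35
p-value = P(T ≥ 1.928) ≈ 0.031
Since p ≈ 0.031 < α = 0.1, reject H0; the evidence is statistically significant.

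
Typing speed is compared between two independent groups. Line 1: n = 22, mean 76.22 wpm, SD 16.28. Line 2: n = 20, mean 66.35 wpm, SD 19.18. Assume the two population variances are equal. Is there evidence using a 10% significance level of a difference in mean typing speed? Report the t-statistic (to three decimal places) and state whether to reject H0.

Let group 1 = line 1, group 2 = line 2. H0: μ_1 = μ_2; H1: μ_1 ≠ μ_2 (two-sample pooled-variance t-test, two-sided).
s_p² = [(22−1)·16.28² + (20−1)·19.18²]/(22+20−2) = 313.885
t = (76.22 − 66.35)/√[313.885·(1/22 + 1/20)] = 1.803
df = n₁ + n₂ − 2 = 40
Two-sided p-value ≈ 0.0789
Since p ≈ 0.0789 < α = 0.1, reject H0; the evidence is statistically significant.

t = 1.803; reject H0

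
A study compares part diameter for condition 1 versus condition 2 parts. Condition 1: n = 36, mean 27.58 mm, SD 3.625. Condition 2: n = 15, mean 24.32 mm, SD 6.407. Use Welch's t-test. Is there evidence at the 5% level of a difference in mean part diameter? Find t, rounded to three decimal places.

Let group 1 = condition 1, group 2 = condition 2. H0: μ_1 = μ_2; H1: μ_1 ≠ μ_2 (Welch's two-sample t-test, two-sided).
t = (x̄_1 − x̄_2)/√(s_1²/n_1 + s_2²/n_2) = (27.58 − 24.32)/√(3.625²/36 + 6.407²/15) = 1.851
Welch–Satterthwaite df ≈ 17.86
Two-sided p-value ≈ 0.081
Since p ≈ 0.081 > α = 0.05, fail to reject H0; the data do not provide sufficient evidence against H0.

1.851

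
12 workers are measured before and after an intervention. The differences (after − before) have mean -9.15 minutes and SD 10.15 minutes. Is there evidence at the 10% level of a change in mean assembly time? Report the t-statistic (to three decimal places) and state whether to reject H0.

t = -3.123; reject H0

H0: μ_d = 0; H1: μ_d ≠ 0 (paired t-test on the differences, two-sided).
t = d̄/(s_d/√n) = -9.15/(10.15/√12) = -3.123
df = n − 1 = 11
Two-sided p-value ≈ 0.0097
Since p ≈ 0.0097 < α = 0.1, reject H0; the evidence is statistically significant.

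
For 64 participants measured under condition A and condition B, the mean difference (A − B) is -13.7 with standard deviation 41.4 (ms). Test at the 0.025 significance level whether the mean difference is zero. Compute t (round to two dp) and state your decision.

H0: μ_d = 0; H1: μ_d ≠ 0 (paired t-test on the differences, two-sided).
t = d̄/(s_d/√n) = -13.7/(41.4/√64) = -2.65
df = n − 1 = 63
Two-sided p-value ≈ 0.0102
Since p ≈ 0.0102 < α = 0.025, reject H0; the evidence is statistically significant.

t = -2.65; reject H0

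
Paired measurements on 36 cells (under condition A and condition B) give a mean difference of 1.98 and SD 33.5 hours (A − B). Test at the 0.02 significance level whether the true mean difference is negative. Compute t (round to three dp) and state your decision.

t = 0.355; fail to reject H0

H0: μ_d = 0; H1: μ_d < 0 (paired t-test on the differences, left-tailed).
t = d̄/(s_d/√n) = 1.98/(33.5/√36) = 0.355
df = n − 1 = 35
p-value = P(T ≤ 0.355) ≈ 0.6375
Since p ≈ 0.6375 > α = 0.02, fail to reject H0; the evidence is not statistically significant.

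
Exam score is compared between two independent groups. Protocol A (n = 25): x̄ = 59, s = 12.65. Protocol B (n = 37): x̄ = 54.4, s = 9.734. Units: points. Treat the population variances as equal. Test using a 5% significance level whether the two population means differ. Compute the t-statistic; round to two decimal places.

Let group 1 = protocol A, group 2 = protocol B. H0: μ_1 = μ_2; H1: μ_1 ≠ μ_2 (two-sample pooled-variance t-test, two-sided).
s_p² = [(25−1)·12.65² + (37−1)·9.734²]/(25+37−2) = 120.859
t = (59 − 54.4)/√[120.859·(1/25 + 1/37)] = 1.62
df = n₁ + n₂ − 2 = 60
Two-sided p-value ≈ 0.1113
Since p ≈ 0.1113 > α = 0.05, fail to reject H0; the data do not provide sufficient evidence against H0.

1.62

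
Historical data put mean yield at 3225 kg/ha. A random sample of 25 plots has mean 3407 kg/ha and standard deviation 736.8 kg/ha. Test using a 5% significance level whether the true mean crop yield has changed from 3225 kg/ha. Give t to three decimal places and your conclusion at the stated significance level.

H0: μ = 3225; H1: μ ≠ 3225 (one-sample t-test, two-sided).
t = (x̄ − μ₀)/(s/√n) = (3407 − 3225)/(736.8/√25) = 1.235
df = n − 1 = 24
Two-sided p-value ≈ 0.229
Since p ≈ 0.229 > α = 0.05, fail to reject H0; the data do not provide sufficient evidence against H0.

t = 1.235; fail to reject H0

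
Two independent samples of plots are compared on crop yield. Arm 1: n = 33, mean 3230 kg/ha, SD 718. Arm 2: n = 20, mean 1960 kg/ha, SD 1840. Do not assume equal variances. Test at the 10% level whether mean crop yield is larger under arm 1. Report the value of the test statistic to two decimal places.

Let group 1 = arm 1, group 2 = arm 2. H0: μ_1 = μ_2; H1: μ_1 > μ_2 (Welch's two-sample t-test, right-tailed).
t = (x̄_1 − x̄_2)/√(s_1²/n_1 + s_2²/n_2) = (3230 − 1960)/√(718²/33 + 1840²/20) = 2.95
Welch–Satterthwaite df ≈ 22.55
p-value = P(T ≥ 2.95) ≈ 0.004
Since p ≈ 0.004 < α = 0.1, reject H0; the data support H1.

2.95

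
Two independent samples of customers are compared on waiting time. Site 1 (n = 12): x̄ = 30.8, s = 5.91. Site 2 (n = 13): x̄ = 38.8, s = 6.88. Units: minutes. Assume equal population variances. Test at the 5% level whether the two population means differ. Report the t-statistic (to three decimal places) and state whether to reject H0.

t = -3.106; reject H0

Let group 1 = site 1, group 2 = site 2. H0: μ_1 = μ_2; H1: μ_1 ≠ μ_2 (two-sample pooled-variance t-test, two-sided).
s_p² = [(12−1)·5.91² + (13−1)·6.88²]/(12+13−2) = 41.401
t = (30.8 − 38.8)/√[41.401·(1/12 + 1/13)] = -3.106
df = n₁ + n₂ − 2 = 23
Two-sided p-value ≈ 0.0050
Since p ≈ 0.0050 < α = 0.05, reject H0; the data support H1.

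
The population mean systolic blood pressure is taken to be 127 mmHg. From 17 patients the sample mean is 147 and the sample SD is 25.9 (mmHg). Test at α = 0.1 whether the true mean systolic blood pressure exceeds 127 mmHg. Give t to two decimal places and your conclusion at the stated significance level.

t = 3.18; reject H0

H0: μ = 127; H1: μ > 127 (one-sample t-test, right-tailed).
t = (x̄ − μ₀)/(s/√n) = (147 − 127)/(25.9/√17) = 3.18
df = n − 1 = 16
p-value = P(T ≥ 3.18) ≈ 0.003
Since p ≈ 0.003 < α = 0.1, reject H0; the evidence is statistically significant.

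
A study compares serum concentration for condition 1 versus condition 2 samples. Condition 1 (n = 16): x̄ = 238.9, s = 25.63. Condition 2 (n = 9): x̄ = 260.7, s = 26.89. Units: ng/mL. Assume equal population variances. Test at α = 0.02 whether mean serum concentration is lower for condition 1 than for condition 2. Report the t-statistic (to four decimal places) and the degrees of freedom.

Let group 1 = condition 1, group 2 = condition 2. H0: μ_1 = μ_2; H1: μ_1 < μ_2 (two-sample pooled-variance t-test, left-tailed).
s_p² = [(16−1)·25.63² + (9−1)·26.89²]/(16+9−2) = 679.914
t = (238.9 − 260.7)/√[679.914·(1/16 + 1/9)] = -2.0065
df = n₁ + n₂ − 2 = 23
p-value = P(T ≤ -2.0065) ≈ 0.028
Since p ≈ 0.028 > α = 0.02, fail to reject H0; the evidence is not statistically significant.

t = -2.0065, df = 23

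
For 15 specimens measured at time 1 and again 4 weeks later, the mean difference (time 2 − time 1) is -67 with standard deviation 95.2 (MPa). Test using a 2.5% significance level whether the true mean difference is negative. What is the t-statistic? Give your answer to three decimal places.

H0: μ_d = 0; H1: μ_d < 0 (paired t-test on the differences, left-tailed).
t = d̄/(s_d/√n) = -67/(95.2/√15) = -2.726
df = n − 1 = 14
p-value = P(T ≤ -2.726) ≈ 0.008
Since p ≈ 0.008 < α = 0.025, reject H0; the evidence is statistically significant.

-2.726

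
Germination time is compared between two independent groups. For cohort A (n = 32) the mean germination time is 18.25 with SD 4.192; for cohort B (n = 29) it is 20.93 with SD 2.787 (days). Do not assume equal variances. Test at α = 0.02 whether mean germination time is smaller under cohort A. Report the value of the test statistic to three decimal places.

-2.965

Let group 1 = cohort A, group 2 = cohort B. H0: μ_1 = μ_2; H1: μ_1 < μ_2 (Welch's two-sample t-test, left-tailed).
t = (x̄_1 − x̄_2)/√(s_1²/n_1 + s_2²/n_2) = (18.25 − 20.93)/√(4.192²/32 + 2.787²/29) = -2.965
Welch–Satterthwaite df ≈ 54.31
p-value = P(T ≤ -2.965) ≈ 0.002
Since p ≈ 0.002 < α = 0.02, reject H0; the data support H1.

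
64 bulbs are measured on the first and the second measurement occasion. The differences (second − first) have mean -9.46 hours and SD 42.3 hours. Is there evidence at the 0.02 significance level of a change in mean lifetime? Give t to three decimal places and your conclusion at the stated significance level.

H0: μ_d = 0; H1: μ_d ≠ 0 (paired t-test on the differences, two-sided).
t = d̄/(s_d/√n) = -9.46/(42.3/√64) = -1.789
df = n − 1 = 63
Two-sided p-value ≈ 0.0784
Since p ≈ 0.0784 > α = 0.02, fail to reject H0; the evidence is not statistically significant.

t = -1.789; fail to reject H0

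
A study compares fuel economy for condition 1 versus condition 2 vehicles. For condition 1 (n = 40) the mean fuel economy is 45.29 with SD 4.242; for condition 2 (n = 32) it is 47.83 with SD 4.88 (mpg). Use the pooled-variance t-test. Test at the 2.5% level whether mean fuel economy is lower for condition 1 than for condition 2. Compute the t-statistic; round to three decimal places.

Let group 1 = condition 1, group 2 = condition 2. H0: μ_1 = μ_2; H1: μ_1 < μ_2 (two-sample pooled-variance t-test, left-tailed).
s_p² = [(40−1)·4.242² + (32−1)·4.88²]/(40+32−2) = 20.5719
t = (45.29 − 47.83)/√[20.5719·(1/40 + 1/32)] = -2.361
df = n₁ + n₂ − 2 = 70
p-value = P(T ≤ -2.361) ≈ 0.011
Since p ≈ 0.011 < α = 0.025, reject H0; the evidence is statistically significant.

-2.361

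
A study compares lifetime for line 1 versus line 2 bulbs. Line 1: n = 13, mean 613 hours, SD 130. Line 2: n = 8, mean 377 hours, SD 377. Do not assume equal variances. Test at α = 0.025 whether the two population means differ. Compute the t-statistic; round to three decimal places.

1.709

Let group 1 = line 1, group 2 = line 2. H0: μ_1 = μ_2; H1: μ_1 ≠ μ_2 (Welch's two-sample t-test, two-sided).
t = (x̄_1 − x̄_2)/√(s_1²/n_1 + s_2²/n_2) = (613 − 377)/√(130²/13 + 377²/8) = 1.709
Welch–Satterthwaite df ≈ 8.04
Two-sided p-value ≈ 0.1256
Since p ≈ 0.1256 > α = 0.025, fail to reject H0; the evidence is not statistically significant.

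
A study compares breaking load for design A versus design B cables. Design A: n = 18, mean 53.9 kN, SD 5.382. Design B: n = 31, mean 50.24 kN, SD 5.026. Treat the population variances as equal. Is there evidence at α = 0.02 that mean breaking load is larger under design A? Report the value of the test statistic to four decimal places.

2.3947

Let group 1 = design A, group 2 = design B. H0: μ_1 = μ_2; H1: μ_1 > μ_2 (two-sample pooled-variance t-test, right-tailed).
s_p² = [(18−1)·5.382² + (31−1)·5.026²]/(18+31−2) = 26.6009
t = (53.9 − 50.24)/√[26.6009·(1/18 + 1/31)] = 2.3947
df = n₁ + n₂ − 2 = 47
p-value = P(T ≥ 2.3947) ≈ 0.010
Since p ≈ 0.010 < α = 0.02, reject H0; the data support H1.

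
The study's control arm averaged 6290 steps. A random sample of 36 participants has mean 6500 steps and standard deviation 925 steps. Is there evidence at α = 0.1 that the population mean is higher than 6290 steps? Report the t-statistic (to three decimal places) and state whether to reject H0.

t = 1.362; reject H0

H0: μ = 6290; H1: μ > 6290 (one-sample t-test, right-tailed).
t = (x̄ − μ₀)/(s/√n) = (6500 − 6290)/(925/√36) = 1.362
df = n − 1 = 35
p-value = P(T ≥ 1.362) ≈ 0.0909
Since p ≈ 0.0909 < α = 0.1, reject H0; the data support H1.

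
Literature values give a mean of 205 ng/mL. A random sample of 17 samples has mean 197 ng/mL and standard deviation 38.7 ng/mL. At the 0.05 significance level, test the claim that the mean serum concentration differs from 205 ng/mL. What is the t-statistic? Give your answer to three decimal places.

-0.852

H0: μ = 205; H1: μ ≠ 205 (one-sample t-test, two-sided).
t = (x̄ − μ₀)/(s/√n) = (197 − 205)/(38.7/√17) = -0.852
df = n − 1 = 16
Two-sided p-value ≈ 0.407
Since p ≈ 0.407 > α = 0.05, fail to reject H0; the data do not provide sufficient evidence against H0.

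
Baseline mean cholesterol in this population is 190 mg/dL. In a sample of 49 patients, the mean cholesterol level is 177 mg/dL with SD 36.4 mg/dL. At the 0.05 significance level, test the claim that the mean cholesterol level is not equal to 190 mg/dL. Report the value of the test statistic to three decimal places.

-2.500

H0: μ = 190; H1: μ ≠ 190 (one-sample t-test, two-sided).
t = (x̄ − μ₀)/(s/√n) = (177 − 190)/(36.4/√49) = -2.500
df = n − 1 = 48
Two-sided p-value ≈ 0.0159
Since p ≈ 0.0159 < α = 0.05, reject H0; the data support H1.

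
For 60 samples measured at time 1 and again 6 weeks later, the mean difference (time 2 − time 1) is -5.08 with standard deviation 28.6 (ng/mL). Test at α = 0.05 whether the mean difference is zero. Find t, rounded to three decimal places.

H0: μ_d = 0; H1: μ_d ≠ 0 (paired t-test on the differences, two-sided).
t = d̄/(s_d/√n) = -5.08/(28.6/√60) = -1.376
df = n − 1 = 59
Two-sided p-value ≈ 0.174
Since p ≈ 0.174 > α = 0.05, fail to reject H0; the evidence is not statistically significant.

-1.376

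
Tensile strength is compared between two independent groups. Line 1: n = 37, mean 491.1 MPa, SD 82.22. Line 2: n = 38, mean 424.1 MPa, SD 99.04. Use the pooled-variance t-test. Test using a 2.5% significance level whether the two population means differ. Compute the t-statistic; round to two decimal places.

Let group 1 = line 1, group 2 = line 2. H0: μ_1 = μ_2; H1: μ_1 ≠ μ_2 (two-sample pooled-variance t-test, two-sided).
s_p² = [(37−1)·82.22² + (38−1)·99.04²]/(37+38−2) = 8305.41
t = (491.1 − 424.1)/√[8305.41·(1/37 + 1/38)] = 3.18
df = n₁ + n₂ − 2 = 73
Two-sided p-value ≈ 0.002
Since p ≈ 0.002 < α = 0.025, reject H0; the evidence is statistically significant.

3.18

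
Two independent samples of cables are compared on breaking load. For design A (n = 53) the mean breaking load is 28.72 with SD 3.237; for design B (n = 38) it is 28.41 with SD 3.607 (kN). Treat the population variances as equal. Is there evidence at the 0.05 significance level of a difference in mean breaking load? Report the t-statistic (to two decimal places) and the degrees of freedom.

Let group 1 = design A, group 2 = design B. H0: μ_1 = μ_2; H1: μ_1 ≠ μ_2 (two-sample pooled-variance t-test, two-sided).
s_p² = [(53−1)·3.237² + (38−1)·3.607²]/(53+38−2) = 11.5309
t = (28.72 − 28.41)/√[11.5309·(1/53 + 1/38)] = 0.43
df = n₁ + n₂ − 2 = 89
Two-sided p-value ≈ 0.6686
Since p ≈ 0.6686 > α = 0.05, fail to reject H0; the evidence is not statistically significant.

t = 0.43, df = 89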